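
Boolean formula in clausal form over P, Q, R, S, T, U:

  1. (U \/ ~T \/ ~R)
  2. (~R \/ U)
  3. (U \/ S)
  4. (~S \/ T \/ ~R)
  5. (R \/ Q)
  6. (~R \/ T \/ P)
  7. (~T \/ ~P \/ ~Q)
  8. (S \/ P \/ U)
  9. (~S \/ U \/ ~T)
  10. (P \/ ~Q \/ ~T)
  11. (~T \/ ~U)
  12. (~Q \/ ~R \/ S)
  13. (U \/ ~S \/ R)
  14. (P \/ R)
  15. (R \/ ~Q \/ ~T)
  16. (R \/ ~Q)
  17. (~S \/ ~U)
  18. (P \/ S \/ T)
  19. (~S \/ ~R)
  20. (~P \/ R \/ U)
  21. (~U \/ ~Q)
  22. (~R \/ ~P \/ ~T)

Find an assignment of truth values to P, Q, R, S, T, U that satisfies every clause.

P=1, Q=0, R=1, S=0, T=0, U=1

Try P = True.
Branch on Q: take Q = False.
  then R is forced to True.
  then U is forced to True.
  then T is forced to False.
  then S is forced to False.
Every clause has at least one true literal under this assignment.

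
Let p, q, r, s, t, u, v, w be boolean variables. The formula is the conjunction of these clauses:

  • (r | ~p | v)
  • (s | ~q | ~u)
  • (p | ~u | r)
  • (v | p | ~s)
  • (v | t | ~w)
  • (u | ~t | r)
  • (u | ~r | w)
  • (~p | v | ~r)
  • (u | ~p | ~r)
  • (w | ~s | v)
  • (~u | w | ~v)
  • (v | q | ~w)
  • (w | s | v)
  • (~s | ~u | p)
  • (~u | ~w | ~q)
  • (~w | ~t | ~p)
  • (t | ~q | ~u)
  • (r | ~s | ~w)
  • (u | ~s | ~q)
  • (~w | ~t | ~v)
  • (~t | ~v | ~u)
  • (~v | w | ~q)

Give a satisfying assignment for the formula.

Branch on p: take p = False.
For the remaining variables, q = False, r = True, s = False, t = False, u = True, v = True, w = True works.
Every clause has at least one true literal under this assignment.
Check each clause:
  1. (~p | v | r) — r is true.
  2. (~u | s | ~q) — ~q is true.
  3. (~u | r | p) — r is true.
  4. (~s | p | v) — ~s is true.
  5. (v | t | ~w) — v is true.
  6. (r | ~t | u) — r is true.
  7. (~r | u | w) — w is true.
  8. (~p | ~r | v) — ~p is true.
  9. (u | ~r | ~p) — ~p is true.
  10. (w | v | ~s) — w is true.
  11. (w | ~u | ~v) — w is true.
  12. (v | ~w | q) — v is true.
  13. (s | w | v) — w is true.
  14. (~s | p | ~u) — ~s is true.
  15. (~q | ~w | ~u) — ~q is true.
  16. (~t | ~p | ~w) — ~t is true.
  17. (t | ~q | ~u) — ~q is true.
  18. (~w | r | ~s) — r is true.
  19. (~q | ~s | u) — ~s is true.
  20. (~v | ~w | ~t) — ~t is true.
  21. (~t | ~v | ~u) — ~t is true.
  22. (~q | w | ~v) — w is true.

p=0, q=0, r=1, s=0, t=0, u=1, v=1, w=1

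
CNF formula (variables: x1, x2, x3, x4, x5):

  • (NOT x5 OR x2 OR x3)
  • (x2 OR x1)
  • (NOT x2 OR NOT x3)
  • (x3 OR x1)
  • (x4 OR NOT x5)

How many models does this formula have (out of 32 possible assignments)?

8

Case analysis on x2 and x3:
  x2=1, x3=1: a clause becomes empty — 0.
  x2=1, x3=0: remaining (x1,x4,x5) ∈ {(1,0,0); (1,1,0); (1,1,1)} — 3.
  x2=0, x3=1: remaining (x1,x4,x5) ∈ {(1,0,0); (1,1,0); (1,1,1)} — 3.
  x2=0, x3=0: remaining (x1,x4,x5) ∈ {(1,0,0); (1,1,0)} — 2.
Total: 0 + 3 + 3 + 2 = 8.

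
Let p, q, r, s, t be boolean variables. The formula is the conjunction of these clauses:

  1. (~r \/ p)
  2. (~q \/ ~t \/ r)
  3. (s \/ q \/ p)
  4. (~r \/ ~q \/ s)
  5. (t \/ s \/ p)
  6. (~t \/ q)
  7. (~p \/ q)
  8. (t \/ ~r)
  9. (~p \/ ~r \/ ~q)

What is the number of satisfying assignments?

4

The models are:
  p=0 q=0 r=0 s=1 t=0
  p=0 q=1 r=0 s=1 t=0
  p=1 q=1 r=0 s=0 t=0
  p=1 q=1 r=0 s=1 t=0
That's 4 in total.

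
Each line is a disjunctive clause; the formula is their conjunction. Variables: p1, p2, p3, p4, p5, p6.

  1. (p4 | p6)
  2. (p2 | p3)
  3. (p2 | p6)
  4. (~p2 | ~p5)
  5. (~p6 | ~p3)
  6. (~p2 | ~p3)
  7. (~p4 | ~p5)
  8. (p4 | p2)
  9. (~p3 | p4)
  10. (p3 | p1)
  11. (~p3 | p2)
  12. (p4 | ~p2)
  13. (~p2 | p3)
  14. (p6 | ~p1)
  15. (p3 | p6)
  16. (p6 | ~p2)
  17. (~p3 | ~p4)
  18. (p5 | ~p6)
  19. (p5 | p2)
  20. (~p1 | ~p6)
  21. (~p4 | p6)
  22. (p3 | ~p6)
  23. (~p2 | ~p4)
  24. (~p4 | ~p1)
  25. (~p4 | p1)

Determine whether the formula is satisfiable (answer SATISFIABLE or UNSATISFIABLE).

p2 = True:
  propagation gives p5=False, p3=False; an empty clause results — contradiction.
p2 = False:
  propagation gives p3=True; an empty clause results — contradiction.
Every branch closes, so no satisfying assignment exists.

UNSATISFIABLE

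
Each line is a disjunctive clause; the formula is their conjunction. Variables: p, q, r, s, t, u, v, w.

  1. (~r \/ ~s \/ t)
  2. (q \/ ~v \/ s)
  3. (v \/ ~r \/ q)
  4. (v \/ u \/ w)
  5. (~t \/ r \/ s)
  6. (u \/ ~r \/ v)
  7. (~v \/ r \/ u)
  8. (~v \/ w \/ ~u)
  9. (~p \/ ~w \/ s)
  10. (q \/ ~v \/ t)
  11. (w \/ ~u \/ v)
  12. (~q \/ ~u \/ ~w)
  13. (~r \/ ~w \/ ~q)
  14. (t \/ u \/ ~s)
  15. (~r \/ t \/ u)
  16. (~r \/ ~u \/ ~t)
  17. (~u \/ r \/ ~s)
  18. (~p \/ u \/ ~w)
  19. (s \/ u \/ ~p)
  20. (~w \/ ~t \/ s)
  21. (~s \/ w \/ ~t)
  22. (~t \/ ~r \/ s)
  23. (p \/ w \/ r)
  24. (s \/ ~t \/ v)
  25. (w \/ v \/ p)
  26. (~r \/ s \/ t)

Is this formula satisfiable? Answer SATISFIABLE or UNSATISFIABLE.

SATISFIABLE

Try p = False.
Try q = False.
Try r = False.
  then w is forced to True.
For the remaining variables, s = True, t = True, u = False, v = False works.
So p=False, q=False, r=False, s=True, t=True, u=False, v=False, w=True is a satisfying assignment.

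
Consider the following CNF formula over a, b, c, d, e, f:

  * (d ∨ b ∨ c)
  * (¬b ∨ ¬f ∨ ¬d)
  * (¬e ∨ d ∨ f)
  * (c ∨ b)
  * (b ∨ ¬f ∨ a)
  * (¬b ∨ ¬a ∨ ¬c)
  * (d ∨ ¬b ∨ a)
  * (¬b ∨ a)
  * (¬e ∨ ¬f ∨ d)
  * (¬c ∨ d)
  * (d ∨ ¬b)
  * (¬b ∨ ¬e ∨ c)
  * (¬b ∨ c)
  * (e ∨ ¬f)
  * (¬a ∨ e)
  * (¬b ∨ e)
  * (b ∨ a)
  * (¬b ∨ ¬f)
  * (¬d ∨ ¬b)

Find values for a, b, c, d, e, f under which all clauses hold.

a = T  b = F  c = T  d = T  e = T  f = T

Branch on a: take a = True.
  then e is forced to True.
The remaining clauses are satisfied by b = False, c = True, d = True, f = True.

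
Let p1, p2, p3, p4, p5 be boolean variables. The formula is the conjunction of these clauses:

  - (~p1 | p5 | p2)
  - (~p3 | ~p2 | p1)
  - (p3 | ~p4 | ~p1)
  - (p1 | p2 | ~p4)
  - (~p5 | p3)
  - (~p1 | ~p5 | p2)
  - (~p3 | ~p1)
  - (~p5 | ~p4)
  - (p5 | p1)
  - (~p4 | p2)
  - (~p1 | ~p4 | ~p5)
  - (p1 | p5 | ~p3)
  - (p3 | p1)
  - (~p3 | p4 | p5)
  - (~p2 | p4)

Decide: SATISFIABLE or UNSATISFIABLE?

Branch on p1: take p1 = False.
  then p5 is forced to True.
  then p3 is forced to True.
  then p2 is forced to False.
  then p4 is forced to False.
So p1=False, p2=False, p3=True, p4=False, p5=True is a satisfying assignment.

SATISFIABLE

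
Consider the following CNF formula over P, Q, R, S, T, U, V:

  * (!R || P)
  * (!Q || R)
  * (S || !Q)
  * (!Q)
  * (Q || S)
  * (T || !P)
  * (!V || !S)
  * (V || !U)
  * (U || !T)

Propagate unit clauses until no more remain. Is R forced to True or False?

False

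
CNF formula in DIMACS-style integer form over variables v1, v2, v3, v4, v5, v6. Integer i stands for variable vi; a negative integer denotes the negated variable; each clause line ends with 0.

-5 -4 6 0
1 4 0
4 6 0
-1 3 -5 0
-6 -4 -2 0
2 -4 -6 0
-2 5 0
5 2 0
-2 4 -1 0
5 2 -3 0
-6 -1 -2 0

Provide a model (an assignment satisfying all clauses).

v1=True, v2=False, v3=True, v4=False, v5=True, v6=True

Check each clause:
  1. {v6, ¬v5, ¬v4} — ¬v4 is true.
  2. {v4, v1} — v1 is true.
  3. {v6, v4} — v6 is true.
  4. {v3, ¬v5, ¬v1} — v3 is true.
  5. {¬v2, ¬v6, ¬v4} — ¬v4 is true.
  6. {v2, ¬v6, ¬v4} — ¬v4 is true.
  7. {¬v2, v5} — v5 is true.
  8. {v2, v5} — v5 is true.
  9. {¬v1, v4, ¬v2} — ¬v2 is true.
  10. {v2, v5, ¬v3} — v5 is true.
  11. {¬v2, ¬v1, ¬v6} — ¬v2 is true.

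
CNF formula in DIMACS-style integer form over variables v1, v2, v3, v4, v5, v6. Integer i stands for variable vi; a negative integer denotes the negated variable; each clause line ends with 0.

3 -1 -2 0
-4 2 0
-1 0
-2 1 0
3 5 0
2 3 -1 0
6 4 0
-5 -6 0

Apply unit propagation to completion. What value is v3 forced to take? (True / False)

(¬v1) is a unit clause: v1 = False.
From (¬v2 ∨ v1) and v1 = False: v2 = False.
(v2 ∨ ¬v4): since v2 = False, the clause reduces to (¬v4). v4 = False.
(v4 ∨ v6) with v4 = False leaves only v6, so v6 = True.
From (¬v5 ∨ ¬v6) and v6 = True: v5 = False.
(v5 ∨ v3): since v5 = False, the clause reduces to (v3). v3 = True.

True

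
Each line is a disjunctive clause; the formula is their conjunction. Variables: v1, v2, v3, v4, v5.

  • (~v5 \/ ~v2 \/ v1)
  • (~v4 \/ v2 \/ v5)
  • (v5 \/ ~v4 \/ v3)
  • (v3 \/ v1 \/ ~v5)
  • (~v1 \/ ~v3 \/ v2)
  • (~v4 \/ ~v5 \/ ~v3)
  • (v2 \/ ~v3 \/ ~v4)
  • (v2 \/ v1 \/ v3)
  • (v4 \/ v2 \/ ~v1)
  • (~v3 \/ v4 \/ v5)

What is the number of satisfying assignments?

9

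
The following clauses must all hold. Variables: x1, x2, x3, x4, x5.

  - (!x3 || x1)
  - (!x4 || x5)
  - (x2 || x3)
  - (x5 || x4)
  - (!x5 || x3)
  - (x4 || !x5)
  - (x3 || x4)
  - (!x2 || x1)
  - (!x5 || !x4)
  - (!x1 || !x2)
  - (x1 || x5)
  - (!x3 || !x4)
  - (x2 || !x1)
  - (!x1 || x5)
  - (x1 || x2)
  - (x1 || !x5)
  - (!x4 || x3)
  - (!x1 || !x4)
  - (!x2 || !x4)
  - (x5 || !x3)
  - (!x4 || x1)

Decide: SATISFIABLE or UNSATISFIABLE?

x1 = True:
  propagation gives x2=False; an empty clause results — contradiction.
x1 = False:
  propagation gives x3=False, x2=True; an empty clause results — contradiction.
Every branch closes, so no satisfying assignment exists.

UNSATISFIABLE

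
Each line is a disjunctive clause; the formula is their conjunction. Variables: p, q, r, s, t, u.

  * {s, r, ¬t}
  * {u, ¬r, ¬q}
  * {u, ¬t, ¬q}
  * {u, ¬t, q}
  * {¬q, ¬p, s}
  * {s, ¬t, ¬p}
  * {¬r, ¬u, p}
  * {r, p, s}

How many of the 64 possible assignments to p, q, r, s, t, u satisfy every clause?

23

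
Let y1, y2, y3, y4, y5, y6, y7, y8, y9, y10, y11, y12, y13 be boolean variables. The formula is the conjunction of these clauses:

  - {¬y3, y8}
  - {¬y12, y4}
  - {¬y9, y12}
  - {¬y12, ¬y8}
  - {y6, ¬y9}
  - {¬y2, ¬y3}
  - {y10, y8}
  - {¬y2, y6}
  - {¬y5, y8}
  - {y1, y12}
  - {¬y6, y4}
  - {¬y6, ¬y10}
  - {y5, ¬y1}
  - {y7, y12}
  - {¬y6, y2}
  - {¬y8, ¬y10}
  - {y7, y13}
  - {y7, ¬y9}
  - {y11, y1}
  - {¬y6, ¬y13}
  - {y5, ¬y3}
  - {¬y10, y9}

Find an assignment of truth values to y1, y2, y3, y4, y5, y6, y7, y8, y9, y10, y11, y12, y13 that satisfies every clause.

y1 = T, y2 = F, y3 = T, y4 = F, y5 = T, y6 = F, y7 = T, y8 = T, y9 = F, y10 = F, y11 = T, y12 = F, y13 = F

Check each clause:
  1. {y8, ¬y3} — y8 is true.
  2. {¬y12, y4} — ¬y12 is true.
  3. {y12, ¬y9} — ¬y9 is true.
  4. {¬y12, ¬y8} — ¬y12 is true.
  5. {y6, ¬y9} — ¬y9 is true.
  6. {¬y3, ¬y2} — ¬y2 is true.
  7. {y10, y8} — y8 is true.
  8. {¬y2, y6} — ¬y2 is true.
  9. {y8, ¬y5} — y8 is true.
  10. {y1, y12} — y1 is true.
  11. {¬y6, y4} — ¬y6 is true.
  12. {¬y6, ¬y10} — ¬y6 is true.
  13. {¬y1, y5} — y5 is true.
  14. {y12, y7} — y7 is true.
  15. {y2, ¬y6} — ¬y6 is true.
  16. {¬y10, ¬y8} — ¬y10 is true.
  17. {y13, y7} — y7 is true.
  18. {¬y9, y7} — y7 is true.
  19. {y1, y11} — y1 is true.
  20. {¬y6, ¬y13} — ¬y6 is true.
  21. {¬y3, y5} — y5 is true.
  22. {¬y10, y9} — ¬y10 is true.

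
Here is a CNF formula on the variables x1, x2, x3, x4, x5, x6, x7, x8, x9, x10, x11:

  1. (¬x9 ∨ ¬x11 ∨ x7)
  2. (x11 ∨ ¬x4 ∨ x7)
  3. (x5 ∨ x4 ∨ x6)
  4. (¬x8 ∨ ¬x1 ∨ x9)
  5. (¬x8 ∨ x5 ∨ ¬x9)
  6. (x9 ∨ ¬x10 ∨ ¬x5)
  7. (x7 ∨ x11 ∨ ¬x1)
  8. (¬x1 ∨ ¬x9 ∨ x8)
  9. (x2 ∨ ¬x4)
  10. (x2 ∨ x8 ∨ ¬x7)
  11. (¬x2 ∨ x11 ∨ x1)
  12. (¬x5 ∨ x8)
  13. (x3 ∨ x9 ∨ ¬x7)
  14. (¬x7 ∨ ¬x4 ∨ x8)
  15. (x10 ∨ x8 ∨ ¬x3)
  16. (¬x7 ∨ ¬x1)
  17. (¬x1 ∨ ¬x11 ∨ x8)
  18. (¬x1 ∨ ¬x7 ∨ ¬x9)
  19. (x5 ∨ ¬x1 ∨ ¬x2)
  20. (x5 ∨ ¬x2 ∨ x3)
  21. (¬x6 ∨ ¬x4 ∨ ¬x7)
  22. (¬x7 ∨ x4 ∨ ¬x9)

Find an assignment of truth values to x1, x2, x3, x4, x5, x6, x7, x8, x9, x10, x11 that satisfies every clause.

x1=False  x2=False  x3=False  x4=False  x5=True  x6=True  x7=False  x8=True  x9=False  x10=False  x11=False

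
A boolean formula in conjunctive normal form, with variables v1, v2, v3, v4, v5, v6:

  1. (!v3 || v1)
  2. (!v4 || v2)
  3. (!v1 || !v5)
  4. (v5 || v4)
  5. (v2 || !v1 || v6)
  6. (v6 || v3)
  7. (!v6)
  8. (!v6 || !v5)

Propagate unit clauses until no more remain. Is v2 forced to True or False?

True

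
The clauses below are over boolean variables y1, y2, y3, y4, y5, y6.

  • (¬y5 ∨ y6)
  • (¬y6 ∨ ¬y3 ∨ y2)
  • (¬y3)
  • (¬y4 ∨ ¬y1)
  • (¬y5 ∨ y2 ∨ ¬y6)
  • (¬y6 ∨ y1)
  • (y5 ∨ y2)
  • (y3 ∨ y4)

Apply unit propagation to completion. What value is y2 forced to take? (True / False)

True

(¬y3) stands alone — y3 = False.
From (y4 ∨ y3) and y3 = False: y4 = True.
In (¬y4 ∨ ¬y1), ¬y4 is now false; ¬y1 must hold, so y1 = False.
In (y1 ∨ ¬y6), y1 is now false; ¬y6 must hold, so y6 = False.
(y6 ∨ ¬y5): since y6 = False, the clause reduces to (¬y5). y5 = False.
In (y2 ∨ y5), y5 is now false; y2 must hold, so y2 = True.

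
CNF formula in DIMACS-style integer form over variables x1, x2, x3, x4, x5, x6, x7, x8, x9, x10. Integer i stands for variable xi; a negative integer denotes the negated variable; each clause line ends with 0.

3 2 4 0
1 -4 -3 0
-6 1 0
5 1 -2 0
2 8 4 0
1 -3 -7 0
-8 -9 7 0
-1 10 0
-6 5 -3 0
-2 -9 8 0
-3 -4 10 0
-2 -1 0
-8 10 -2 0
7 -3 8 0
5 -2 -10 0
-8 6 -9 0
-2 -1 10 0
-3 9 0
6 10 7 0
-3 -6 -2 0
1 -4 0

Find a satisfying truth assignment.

x1=1, x2=0, x3=0, x4=1, x5=0, x6=0, x7=0, x8=1, x9=0, x10=1

Try x1 = True.
  then x10 is forced to True.
  then x2 is forced to False.
Branch on x3: take x3 = False.
  then x4 is forced to True.
For the remaining variables, x5 = False, x6 = False, x7 = False, x8 = True, x9 = False works.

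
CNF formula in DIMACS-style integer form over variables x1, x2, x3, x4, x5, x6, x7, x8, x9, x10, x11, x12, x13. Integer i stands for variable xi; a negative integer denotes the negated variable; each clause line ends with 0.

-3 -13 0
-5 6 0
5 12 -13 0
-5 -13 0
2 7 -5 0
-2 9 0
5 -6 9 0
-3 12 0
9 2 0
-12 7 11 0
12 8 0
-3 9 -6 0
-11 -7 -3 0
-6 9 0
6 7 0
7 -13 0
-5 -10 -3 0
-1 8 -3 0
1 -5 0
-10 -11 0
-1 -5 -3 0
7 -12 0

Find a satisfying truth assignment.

x1=T, x2=T, x3=F, x4=F, x5=F, x6=F, x7=T, x8=F, x9=T, x10=T, x11=F, x12=T, x13=T

Pure literal: x3 appears only negated; assign x3 = False.
x9 occurs only positively in the remaining clauses — set x9 = True.
Branch on x1: take x1 = True.
For the remaining variables, x2 = True, x4 = False, x5 = False, x6 = False, x7 = True, x8 = False, x10 = True, x11 = False, x12 = True, x13 = True works.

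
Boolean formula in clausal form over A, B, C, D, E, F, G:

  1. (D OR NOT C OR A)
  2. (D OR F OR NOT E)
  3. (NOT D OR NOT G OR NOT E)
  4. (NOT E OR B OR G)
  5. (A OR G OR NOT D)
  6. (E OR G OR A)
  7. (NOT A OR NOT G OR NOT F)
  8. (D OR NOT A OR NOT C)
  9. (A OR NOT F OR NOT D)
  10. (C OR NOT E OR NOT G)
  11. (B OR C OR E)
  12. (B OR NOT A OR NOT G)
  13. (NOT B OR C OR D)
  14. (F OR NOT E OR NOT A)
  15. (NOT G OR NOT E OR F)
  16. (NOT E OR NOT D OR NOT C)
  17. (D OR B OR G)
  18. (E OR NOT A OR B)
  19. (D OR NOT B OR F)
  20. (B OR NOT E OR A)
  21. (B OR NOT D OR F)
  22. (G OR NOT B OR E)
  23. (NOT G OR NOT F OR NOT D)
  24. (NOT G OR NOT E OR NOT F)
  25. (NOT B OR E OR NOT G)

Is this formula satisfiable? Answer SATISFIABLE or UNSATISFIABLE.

SATISFIABLE

Branch on A: take A = True.
Try B = True.
The remaining clauses are satisfied by C = False, D = True, E = True, F = True, G = False.
Every clause has at least one true literal under this assignment.
So A=1, B=1, C=0, D=1, E=1, F=1, G=0 is a satisfying assignment.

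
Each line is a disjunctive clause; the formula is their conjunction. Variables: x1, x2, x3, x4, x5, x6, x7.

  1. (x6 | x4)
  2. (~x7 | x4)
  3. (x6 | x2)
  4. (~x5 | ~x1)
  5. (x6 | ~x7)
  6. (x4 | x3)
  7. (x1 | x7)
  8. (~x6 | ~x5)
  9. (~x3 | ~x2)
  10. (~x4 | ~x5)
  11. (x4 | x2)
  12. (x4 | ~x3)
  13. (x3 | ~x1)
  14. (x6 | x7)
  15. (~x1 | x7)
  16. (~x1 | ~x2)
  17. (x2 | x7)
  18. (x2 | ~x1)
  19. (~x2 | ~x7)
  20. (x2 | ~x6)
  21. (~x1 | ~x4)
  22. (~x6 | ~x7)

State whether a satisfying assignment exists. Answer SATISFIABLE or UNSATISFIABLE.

UNSATISFIABLE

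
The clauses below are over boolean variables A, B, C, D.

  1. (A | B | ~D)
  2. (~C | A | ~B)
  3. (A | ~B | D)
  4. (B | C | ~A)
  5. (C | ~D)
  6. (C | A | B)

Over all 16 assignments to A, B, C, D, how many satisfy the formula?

6

Satisfying assignments:
  A=F B=F C=T D=F
  A=T B=F C=T D=F
  A=T B=F C=T D=T
  A=T B=T C=F D=F
  A=T B=T C=T D=F
  A=T B=T C=T D=T
Count: 6.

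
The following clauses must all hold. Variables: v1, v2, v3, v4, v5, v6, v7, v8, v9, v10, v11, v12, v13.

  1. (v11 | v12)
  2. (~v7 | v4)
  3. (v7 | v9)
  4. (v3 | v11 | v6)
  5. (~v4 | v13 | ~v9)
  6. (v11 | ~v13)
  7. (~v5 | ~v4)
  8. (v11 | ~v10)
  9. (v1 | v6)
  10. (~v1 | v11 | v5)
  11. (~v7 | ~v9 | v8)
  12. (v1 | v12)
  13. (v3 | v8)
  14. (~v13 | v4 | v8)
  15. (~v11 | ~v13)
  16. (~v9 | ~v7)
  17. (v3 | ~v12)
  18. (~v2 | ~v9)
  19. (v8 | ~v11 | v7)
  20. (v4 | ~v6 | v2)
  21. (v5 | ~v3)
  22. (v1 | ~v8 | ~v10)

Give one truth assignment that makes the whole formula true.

v10 occurs only negated in the remaining clauses — set v10 = False.
Try v1 = True.
Set v2 = False and propagate.
For the remaining variables, v3 = False, v4 = False, v5 = False, v6 = False, v7 = False, v8 = True, v9 = True, v11 = True, v12 = False, v13 = False works.

v1=T, v2=F, v3=F, v4=F, v5=F, v6=F, v7=F, v8=T, v9=T, v10=F, v11=T, v12=F, v13=F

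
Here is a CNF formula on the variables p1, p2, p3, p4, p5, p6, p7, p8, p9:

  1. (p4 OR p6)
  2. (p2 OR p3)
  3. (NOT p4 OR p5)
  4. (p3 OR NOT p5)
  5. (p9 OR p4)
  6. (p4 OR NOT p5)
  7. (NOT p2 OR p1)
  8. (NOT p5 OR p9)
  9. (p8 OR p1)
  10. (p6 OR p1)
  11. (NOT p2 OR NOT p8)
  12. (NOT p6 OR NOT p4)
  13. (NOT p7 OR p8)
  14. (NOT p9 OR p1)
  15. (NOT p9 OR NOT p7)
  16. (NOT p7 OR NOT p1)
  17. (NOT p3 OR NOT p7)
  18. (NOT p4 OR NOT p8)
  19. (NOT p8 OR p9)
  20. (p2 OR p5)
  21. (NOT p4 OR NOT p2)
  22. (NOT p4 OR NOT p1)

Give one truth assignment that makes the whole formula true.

p7 occurs only negated in the remaining clauses — set p7 = False.
Try p1 = True.
  then p4 is forced to False.
  then p6 is forced to True.
  then p9 is forced to True.
  then p5 is forced to False.
  then p2 is forced to True.
  then p8 is forced to False.
p3 is now unconstrained; take p3 = False.

p1=T, p2=T, p3=F, p4=F, p5=F, p6=T, p7=F, p8=F, p9=T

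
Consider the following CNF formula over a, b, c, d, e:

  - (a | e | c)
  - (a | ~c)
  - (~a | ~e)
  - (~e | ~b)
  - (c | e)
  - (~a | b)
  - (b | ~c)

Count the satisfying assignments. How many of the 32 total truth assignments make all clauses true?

4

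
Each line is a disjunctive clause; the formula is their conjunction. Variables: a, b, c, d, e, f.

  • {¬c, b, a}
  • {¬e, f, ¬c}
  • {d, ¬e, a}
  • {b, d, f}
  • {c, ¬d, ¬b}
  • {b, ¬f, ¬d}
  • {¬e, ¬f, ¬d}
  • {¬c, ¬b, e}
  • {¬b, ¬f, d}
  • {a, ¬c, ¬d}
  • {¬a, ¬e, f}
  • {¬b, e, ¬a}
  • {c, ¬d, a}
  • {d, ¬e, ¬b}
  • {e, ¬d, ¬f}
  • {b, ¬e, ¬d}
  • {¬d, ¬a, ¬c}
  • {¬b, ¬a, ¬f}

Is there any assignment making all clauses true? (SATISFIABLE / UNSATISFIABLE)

Try a = False.
Branch on b: take b = False.
  then c is forced to False.
  then d is forced to False.
  then e is forced to False.
  then f is forced to True.
Every clause has at least one true literal under this assignment.
So a = F, b = F, c = F, d = F, e = F, f = T is a satisfying assignment.

SATISFIABLE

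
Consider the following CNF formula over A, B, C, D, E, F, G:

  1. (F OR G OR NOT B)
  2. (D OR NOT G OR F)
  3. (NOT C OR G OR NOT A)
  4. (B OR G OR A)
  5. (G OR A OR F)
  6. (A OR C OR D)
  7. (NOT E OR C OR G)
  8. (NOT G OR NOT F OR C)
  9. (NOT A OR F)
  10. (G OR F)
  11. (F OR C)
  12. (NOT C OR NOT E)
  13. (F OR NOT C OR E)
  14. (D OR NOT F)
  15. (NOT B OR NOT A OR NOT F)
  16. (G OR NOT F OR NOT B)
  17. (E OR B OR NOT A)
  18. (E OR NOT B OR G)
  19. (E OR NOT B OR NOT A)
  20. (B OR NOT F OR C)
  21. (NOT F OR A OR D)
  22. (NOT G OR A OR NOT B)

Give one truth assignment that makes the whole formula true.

Pure literal: D appears only positively; assign D = True.
Branch on A: take A = False.
Branch on B: take B = False.
  then G is forced to True.
Branch on C: take C = True.
  then E is forced to False.
  then F is forced to True.

A=F, B=F, C=T, D=T, E=F, F=T, G=T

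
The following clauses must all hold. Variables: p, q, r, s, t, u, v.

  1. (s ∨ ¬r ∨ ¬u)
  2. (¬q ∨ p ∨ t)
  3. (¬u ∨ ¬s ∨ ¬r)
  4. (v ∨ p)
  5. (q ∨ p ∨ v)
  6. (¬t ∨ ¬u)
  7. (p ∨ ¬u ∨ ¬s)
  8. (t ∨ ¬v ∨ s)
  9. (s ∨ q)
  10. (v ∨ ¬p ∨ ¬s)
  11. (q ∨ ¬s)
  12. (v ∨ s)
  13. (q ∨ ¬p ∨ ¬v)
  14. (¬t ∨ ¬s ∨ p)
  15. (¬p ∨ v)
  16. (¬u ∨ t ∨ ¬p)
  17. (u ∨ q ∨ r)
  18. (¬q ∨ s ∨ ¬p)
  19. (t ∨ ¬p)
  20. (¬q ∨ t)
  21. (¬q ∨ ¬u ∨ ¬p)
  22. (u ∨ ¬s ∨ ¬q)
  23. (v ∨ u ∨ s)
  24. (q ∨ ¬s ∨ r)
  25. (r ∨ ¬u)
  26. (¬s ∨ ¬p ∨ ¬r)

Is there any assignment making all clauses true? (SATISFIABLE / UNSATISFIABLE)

SATISFIABLE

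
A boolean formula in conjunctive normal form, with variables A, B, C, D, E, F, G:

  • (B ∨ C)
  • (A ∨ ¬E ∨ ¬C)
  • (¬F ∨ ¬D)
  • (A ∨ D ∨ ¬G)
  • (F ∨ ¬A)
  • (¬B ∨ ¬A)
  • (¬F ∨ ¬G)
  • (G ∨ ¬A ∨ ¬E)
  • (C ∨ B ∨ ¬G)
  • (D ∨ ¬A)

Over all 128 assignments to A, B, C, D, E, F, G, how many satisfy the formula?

16

Split on A, then G.
  A=1, G=1: a clause becomes empty — 0.
  A=1, G=0: a clause becomes empty — 0.
  A=0, G=1: remaining (B,C,D,E,F) ∈ {(0,1,1,0,0); (1,0,1,0,0); (1,0,1,1,0); (1,1,1,0,0)} — 4.
  A=0, G=0: 12 of the 32 assignments to (B,C,D,E,F) work.
Total: 0 + 0 + 4 + 12 = 16.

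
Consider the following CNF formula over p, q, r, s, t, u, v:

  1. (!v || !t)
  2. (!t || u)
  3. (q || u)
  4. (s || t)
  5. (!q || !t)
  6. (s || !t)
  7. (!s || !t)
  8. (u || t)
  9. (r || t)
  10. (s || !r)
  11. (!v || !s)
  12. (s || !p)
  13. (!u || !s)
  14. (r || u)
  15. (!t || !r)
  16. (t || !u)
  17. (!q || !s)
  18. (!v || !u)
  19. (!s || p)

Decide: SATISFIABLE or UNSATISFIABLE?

UNSATISFIABLE

t = True:
  propagation gives v=False, u=True, q=False, s=True; an empty clause results — contradiction.
t = False:
  propagation gives s=True, u=True; an empty clause results — contradiction.
Every branch closes, so no satisfying assignment exists.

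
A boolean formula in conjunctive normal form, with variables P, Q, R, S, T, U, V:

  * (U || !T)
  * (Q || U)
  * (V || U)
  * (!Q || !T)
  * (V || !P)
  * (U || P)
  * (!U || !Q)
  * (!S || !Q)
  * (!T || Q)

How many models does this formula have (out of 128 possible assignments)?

Case analysis on Q and U:
  Q=1, U=1: a clause becomes empty — 0.
  Q=1, U=0: remaining (P,R,S,T,V) ∈ {(1,0,0,0,1); (1,1,0,0,1)} — 2.
  Q=0, U=1: R, S free; 3 ways for (P,T,V) × 2^2 = 12.
  Q=0, U=0: a clause becomes empty — 0.
Total: 0 + 2 + 12 + 0 = 14.

14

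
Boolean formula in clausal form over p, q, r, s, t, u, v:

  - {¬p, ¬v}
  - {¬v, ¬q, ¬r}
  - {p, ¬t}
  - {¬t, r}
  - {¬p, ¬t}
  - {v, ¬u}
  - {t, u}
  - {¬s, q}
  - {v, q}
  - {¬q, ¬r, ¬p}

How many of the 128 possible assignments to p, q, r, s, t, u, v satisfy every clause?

4

The models are:
  p=F q=F r=F s=F t=F u=T v=T
  p=F q=F r=T s=F t=F u=T v=T
  p=F q=T r=F s=F t=F u=T v=T
  p=F q=T r=F s=T t=F u=T v=T
Count: 4.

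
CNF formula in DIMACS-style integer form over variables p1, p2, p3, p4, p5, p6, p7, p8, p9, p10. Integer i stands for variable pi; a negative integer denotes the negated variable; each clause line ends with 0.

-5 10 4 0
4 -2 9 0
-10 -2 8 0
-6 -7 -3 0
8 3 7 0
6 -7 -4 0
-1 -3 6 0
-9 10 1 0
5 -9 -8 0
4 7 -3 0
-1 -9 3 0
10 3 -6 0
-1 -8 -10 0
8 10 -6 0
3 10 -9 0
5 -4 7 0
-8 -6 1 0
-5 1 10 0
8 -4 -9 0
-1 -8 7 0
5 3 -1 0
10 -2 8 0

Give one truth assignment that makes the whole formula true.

p1=True, p2=False, p3=False, p4=True, p5=True, p6=True, p7=True, p8=False, p9=False, p10=True

p2 occurs only negated in the remaining clauses — set p2 = False.
Set p1 = True and propagate.
Branch on p3: take p3 = False.
  then p9 is forced to False.
  then p5 is forced to True.
Branch on p4: take p4 = True.
The remaining clauses are satisfied by p6 = True, p7 = True, p8 = False, p10 = True.
Every clause has at least one true literal under this assignment.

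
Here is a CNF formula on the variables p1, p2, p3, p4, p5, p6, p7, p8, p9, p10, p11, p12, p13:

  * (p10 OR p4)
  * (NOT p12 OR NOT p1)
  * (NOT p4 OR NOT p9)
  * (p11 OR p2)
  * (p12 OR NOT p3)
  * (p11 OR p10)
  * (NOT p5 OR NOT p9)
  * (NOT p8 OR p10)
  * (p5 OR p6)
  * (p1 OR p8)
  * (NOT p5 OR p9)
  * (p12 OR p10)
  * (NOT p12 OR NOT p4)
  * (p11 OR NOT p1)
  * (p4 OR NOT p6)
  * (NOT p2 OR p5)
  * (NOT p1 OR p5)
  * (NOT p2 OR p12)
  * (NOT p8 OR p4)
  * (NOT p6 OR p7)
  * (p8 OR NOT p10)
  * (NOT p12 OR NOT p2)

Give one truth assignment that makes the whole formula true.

p1=0  p2=0  p3=0  p4=1  p5=0  p6=1  p7=1  p8=1  p9=0  p10=1  p11=1  p12=0  p13=1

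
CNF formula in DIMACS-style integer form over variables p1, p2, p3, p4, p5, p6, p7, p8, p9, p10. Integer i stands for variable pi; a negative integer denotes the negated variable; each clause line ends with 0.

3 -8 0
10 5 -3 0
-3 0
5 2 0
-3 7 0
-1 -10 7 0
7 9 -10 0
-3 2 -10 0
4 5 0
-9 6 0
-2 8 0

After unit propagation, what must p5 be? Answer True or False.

True

(~p3) stands alone — p3 = False.
(p3 \/ ~p8): since p3 = False, the clause reduces to (~p8). p8 = False.
In (p8 \/ ~p2), p8 is now false; ~p2 must hold, so p2 = False.
From (p2 \/ p5) and p2 = False: p5 = True.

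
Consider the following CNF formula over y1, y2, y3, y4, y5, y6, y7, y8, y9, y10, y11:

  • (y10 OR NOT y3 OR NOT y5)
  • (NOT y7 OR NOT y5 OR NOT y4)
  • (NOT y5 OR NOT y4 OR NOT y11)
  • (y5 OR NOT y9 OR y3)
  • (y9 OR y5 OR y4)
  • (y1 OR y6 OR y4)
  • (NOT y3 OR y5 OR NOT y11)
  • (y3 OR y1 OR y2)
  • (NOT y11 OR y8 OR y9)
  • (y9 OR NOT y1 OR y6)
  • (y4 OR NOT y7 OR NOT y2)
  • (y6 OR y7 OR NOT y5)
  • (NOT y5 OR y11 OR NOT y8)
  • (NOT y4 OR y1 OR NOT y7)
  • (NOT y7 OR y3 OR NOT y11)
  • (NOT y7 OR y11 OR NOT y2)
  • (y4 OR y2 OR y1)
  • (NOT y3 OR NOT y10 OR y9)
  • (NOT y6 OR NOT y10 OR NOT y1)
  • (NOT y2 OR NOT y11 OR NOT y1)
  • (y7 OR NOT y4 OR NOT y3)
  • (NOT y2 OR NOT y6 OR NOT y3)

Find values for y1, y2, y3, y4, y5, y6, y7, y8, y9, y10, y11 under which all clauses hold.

Branch on y1: take y1 = False.
Set y2 = True and propagate.
For the remaining variables, y3 = False, y4 = True, y5 = False, y6 = False, y7 = False, y8 = False, y9 = False, y10 = False, y11 = False works.

y1=0, y2=1, y3=0, y4=1, y5=0, y6=0, y7=0, y8=0, y9=0, y10=0, y11=0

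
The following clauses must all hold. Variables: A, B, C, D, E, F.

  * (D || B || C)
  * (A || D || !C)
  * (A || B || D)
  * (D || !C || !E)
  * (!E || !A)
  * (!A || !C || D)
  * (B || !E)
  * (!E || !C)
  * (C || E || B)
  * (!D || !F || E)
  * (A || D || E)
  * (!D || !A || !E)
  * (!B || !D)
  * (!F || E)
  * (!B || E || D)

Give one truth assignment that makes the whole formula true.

A=False, B=False, C=True, D=True, E=False, F=False

Check each clause:
  1. (C || D || B) — C is true.
  2. (A || D || !C) — D is true.
  3. (B || A || D) — D is true.
  4. (!E || !C || D) — !E is true.
  5. (!E || !A) — !E is true.
  6. (!A || !C || D) — D is true.
  7. (!E || B) — !E is true.
  8. (!E || !C) — !E is true.
  9. (B || C || E) — C is true.
  10. (!F || E || !D) — !F is true.
  11. (A || E || D) — D is true.
  12. (!A || !E || !D) — !E is true.
  13. (!B || !D) — !B is true.
  14. (!F || E) — !F is true.
  15. (!B || E || D) — D is true.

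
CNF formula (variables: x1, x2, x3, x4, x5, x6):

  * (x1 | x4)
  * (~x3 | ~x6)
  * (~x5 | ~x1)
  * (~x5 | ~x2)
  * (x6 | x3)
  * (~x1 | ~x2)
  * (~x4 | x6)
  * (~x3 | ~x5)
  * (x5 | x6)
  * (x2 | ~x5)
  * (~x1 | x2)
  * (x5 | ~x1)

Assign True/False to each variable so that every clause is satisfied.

x1=F  x2=T  x3=F  x4=T  x5=F  x6=T

Branch on x1: take x1 = False.
  then x4 is forced to True.
  then x6 is forced to True.
  then x3 is forced to False.
Set x2 = True and propagate.
  then x5 is forced to False.
Every clause has at least one true literal under this assignment.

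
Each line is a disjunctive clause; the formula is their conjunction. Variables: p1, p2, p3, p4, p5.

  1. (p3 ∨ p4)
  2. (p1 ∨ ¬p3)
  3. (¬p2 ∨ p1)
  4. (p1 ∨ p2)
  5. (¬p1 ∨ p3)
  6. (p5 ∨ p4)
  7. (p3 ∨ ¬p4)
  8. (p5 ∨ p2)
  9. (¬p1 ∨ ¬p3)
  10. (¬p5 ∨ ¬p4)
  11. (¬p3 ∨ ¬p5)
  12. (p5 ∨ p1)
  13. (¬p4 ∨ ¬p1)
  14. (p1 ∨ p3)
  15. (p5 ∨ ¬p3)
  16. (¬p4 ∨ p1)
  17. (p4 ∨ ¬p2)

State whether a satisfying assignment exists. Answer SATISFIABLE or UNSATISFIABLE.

UNSATISFIABLE

p1 = True:
  propagation gives p3=True; an empty clause results — contradiction.
p1 = False:
  propagation gives p3=False; an empty clause results — contradiction.
Every branch closes, so no satisfying assignment exists.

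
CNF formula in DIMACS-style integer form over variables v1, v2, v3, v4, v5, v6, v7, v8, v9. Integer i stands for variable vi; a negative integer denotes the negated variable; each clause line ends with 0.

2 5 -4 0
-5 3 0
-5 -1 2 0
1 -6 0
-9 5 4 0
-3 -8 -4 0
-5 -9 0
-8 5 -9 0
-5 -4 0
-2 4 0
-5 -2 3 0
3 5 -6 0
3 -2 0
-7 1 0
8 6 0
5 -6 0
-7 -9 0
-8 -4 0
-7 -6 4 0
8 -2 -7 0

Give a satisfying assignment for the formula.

v1=F, v2=F, v3=T, v4=F, v5=T, v6=F, v7=F, v8=T, v9=F

Check each clause:
  1. (~v4 \/ v5 \/ v2) — ~v4 is true.
  2. (~v5 \/ v3) — v3 is true.
  3. (v2 \/ ~v1 \/ ~v5) — ~v1 is true.
  4. (~v6 \/ v1) — ~v6 is true.
  5. (~v9 \/ v4 \/ v5) — v5 is true.
  6. (~v3 \/ ~v4 \/ ~v8) — ~v4 is true.
  7. (~v5 \/ ~v9) — ~v9 is true.
  8. (v5 \/ ~v9 \/ ~v8) — v5 is true.
  9. (~v4 \/ ~v5) — ~v4 is true.
  10. (~v2 \/ v4) — ~v2 is true.
  11. (~v2 \/ v3 \/ ~v5) — v3 is true.
  12. (v5 \/ v3 \/ ~v6) — ~v6 is true.
  13. (~v2 \/ v3) — v3 is true.
  14. (v1 \/ ~v7) — ~v7 is true.
  15. (v8 \/ v6) — v8 is true.
  16. (~v6 \/ v5) — ~v6 is true.
  17. (~v7 \/ ~v9) — ~v7 is true.
  18. (~v4 \/ ~v8) — ~v4 is true.
  19. (~v7 \/ ~v6 \/ v4) — ~v7 is true.
  20. (~v2 \/ ~v7 \/ v8) — v8 is true.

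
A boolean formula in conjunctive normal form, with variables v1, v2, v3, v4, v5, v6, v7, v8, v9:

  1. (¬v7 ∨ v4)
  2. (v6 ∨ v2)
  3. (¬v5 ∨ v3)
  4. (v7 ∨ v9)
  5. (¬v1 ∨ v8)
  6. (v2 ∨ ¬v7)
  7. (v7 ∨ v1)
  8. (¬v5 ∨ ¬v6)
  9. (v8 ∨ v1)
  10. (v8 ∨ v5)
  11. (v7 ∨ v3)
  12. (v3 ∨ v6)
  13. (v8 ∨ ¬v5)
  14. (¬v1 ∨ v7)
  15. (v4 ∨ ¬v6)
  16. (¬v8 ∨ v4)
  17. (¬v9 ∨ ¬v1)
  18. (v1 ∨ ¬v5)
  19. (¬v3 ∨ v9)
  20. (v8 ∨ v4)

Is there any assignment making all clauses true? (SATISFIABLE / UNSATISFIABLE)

SATISFIABLE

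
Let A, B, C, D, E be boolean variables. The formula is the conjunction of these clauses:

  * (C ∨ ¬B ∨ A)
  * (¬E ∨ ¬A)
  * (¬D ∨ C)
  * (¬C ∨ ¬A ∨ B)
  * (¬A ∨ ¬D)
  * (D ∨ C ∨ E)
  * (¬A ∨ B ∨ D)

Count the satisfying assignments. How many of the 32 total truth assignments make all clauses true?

10

Split on A, then C.
  A=1, C=1: remaining (B,D,E) ∈ {(1,0,0)} — 1.
  A=1, C=0: a clause becomes empty — 0.
  A=0, C=1: B, D, E free → 2^3 = 8.
  A=0, C=0: remaining (B,D,E) ∈ {(0,0,1)} — 1.
Total: 1 + 0 + 8 + 1 = 10.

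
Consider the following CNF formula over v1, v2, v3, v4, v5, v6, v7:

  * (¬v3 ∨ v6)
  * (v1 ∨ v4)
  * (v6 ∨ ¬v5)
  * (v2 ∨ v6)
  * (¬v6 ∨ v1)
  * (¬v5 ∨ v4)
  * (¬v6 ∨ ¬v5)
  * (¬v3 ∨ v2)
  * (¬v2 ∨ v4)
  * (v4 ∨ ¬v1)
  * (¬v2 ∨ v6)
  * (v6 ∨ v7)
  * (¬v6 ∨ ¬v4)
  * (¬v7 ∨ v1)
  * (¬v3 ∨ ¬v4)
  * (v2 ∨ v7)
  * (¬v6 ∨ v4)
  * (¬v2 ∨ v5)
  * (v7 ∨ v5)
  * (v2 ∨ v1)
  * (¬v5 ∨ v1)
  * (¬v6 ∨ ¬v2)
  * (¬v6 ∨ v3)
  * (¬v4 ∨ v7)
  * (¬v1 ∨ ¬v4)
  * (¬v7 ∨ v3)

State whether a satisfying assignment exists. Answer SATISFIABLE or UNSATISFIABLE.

UNSATISFIABLE

v6 = True:
  propagation gives v1=True, v5=False, v4=True; an empty clause results — contradiction.
v6 = False:
  propagation gives v3=False, v5=False, v2=True; an empty clause results — contradiction.
Every branch closes, so no satisfying assignment exists.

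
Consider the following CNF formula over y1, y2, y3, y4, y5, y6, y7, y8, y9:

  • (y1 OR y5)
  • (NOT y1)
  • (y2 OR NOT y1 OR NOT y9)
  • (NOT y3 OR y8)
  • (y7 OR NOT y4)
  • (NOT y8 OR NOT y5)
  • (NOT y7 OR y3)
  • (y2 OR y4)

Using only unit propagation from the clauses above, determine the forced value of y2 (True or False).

True

Unit clause (NOT y1) sets y1 = False.
(y5 OR y1): since y1 = False, the clause reduces to (y5). y5 = True.
(NOT y8 OR NOT y5): since y5 = True, the clause reduces to (NOT y8). y8 = False.
From (y8 OR NOT y3) and y8 = False: y3 = False.
In (NOT y7 OR y3), y3 is now false; NOT y7 must hold, so y7 = False.
From (y7 OR NOT y4) and y7 = False: y4 = False.
(y2 OR y4): since y4 = False, the clause reduces to (y2). y2 = True.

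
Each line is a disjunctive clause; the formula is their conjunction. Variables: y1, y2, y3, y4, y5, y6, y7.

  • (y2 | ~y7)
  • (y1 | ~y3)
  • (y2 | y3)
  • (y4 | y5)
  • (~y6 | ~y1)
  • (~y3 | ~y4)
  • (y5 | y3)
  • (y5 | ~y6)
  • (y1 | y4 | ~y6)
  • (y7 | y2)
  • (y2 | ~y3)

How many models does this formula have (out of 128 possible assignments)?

12

Case analysis on y3 and y2:
  y3=T, y2=T: remaining (y1,y4,y5,y6,y7) ∈ {(T,F,T,F,F); (T,F,T,F,T)} — 2.
  y3=T, y2=F: a clause becomes empty — 0.
  y3=F, y2=T: y7 free; 5 ways for (y1,y4,y5,y6) × 2^1 = 10.
  y3=F, y2=F: a clause becomes empty — 0.
Total: 2 + 0 + 10 + 0 = 12.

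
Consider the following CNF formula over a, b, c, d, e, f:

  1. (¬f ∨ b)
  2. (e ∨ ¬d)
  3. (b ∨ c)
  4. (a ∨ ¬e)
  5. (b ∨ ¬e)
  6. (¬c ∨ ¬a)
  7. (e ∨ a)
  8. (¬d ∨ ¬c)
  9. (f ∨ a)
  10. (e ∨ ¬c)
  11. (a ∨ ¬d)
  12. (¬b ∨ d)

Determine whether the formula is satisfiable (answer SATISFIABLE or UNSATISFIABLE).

SATISFIABLE

Set a = True and propagate.
  then c is forced to False.
  then b is forced to True.
  then d is forced to True.
  then e is forced to True.
f is now unconstrained; take f = False.
So a=True, b=True, c=False, d=True, e=True, f=False is a satisfying assignment.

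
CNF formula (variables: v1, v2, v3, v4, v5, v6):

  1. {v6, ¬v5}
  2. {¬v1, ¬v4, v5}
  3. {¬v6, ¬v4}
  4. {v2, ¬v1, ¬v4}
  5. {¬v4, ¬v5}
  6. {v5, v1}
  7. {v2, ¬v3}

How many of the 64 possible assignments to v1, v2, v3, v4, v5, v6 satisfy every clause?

12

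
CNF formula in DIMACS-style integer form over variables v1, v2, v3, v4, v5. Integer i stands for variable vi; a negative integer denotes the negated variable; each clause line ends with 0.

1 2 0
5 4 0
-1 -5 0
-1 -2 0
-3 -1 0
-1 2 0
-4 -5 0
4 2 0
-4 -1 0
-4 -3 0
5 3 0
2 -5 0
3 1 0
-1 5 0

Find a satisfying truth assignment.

Try v1 = False.
  then v2 is forced to True.
  then v3 is forced to True.
  then v4 is forced to False.
  then v5 is forced to True.
Every clause has at least one true literal under this assignment.

v1=False, v2=True, v3=True, v4=False, v5=True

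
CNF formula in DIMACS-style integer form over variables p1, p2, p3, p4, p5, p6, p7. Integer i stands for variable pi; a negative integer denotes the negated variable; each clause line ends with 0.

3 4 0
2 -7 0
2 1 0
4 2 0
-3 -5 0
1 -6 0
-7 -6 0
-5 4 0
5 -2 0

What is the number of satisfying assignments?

Case analysis on p2 and p4:
  p2=1, p4=1: 5 of the 32 assignments to (p1,p3,p5,p6,p7) work.
  p2=1, p4=0: a clause becomes empty — 0.
  p2=0, p4=1: p6 free; 3 ways for (p1,p3,p5,p7) × 2^1 = 6.
  p2=0, p4=0: a clause becomes empty — 0.
Total: 5 + 0 + 6 + 0 = 11.

11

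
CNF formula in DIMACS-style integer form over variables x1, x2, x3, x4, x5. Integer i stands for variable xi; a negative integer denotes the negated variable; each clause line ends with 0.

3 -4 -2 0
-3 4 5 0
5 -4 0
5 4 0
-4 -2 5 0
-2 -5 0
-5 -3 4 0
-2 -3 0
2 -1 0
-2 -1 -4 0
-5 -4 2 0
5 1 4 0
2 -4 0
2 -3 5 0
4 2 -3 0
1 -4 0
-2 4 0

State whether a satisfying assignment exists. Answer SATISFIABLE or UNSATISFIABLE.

SATISFIABLE

Branch on x1: take x1 = False.
  then x4 is forced to False.
  then x5 is forced to True.
  then x2 is forced to False.
  then x3 is forced to False.
So x1=False, x2=False, x3=False, x4=False, x5=True is a satisfying assignment.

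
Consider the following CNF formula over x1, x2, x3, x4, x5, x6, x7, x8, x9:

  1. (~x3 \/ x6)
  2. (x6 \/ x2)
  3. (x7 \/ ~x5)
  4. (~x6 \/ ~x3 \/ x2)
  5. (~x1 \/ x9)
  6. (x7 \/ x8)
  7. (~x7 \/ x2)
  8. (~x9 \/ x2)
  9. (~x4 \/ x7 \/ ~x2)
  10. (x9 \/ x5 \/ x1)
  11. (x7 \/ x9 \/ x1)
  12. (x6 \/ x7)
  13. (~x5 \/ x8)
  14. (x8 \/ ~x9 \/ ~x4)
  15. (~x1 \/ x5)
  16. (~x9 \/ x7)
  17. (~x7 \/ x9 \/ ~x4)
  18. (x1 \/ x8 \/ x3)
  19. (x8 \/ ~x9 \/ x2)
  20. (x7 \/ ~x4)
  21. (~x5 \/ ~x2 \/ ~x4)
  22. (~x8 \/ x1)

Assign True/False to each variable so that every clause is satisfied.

x4 occurs only negated in the remaining clauses — set x4 = False.
Try x1 = True.
  then x9 is forced to True.
  then x2 is forced to True.
  then x5 is forced to True.
  then x7 is forced to True.
  then x8 is forced to True.
The remaining clauses are satisfied by x3 = False, x6 = False.

x1 = T, x2 = T, x3 = F, x4 = F, x5 = T, x6 = F, x7 = T, x8 = T, x9 = T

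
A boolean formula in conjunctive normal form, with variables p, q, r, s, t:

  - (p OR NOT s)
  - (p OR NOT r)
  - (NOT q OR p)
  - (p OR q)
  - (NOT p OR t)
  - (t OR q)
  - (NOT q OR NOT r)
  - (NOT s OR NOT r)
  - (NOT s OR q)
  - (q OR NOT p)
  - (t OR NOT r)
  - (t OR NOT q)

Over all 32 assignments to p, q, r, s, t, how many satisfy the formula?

Satisfying assignments:
  p=1 q=1 r=0 s=0 t=1
  p=1 q=1 r=0 s=1 t=1
Count: 2.

2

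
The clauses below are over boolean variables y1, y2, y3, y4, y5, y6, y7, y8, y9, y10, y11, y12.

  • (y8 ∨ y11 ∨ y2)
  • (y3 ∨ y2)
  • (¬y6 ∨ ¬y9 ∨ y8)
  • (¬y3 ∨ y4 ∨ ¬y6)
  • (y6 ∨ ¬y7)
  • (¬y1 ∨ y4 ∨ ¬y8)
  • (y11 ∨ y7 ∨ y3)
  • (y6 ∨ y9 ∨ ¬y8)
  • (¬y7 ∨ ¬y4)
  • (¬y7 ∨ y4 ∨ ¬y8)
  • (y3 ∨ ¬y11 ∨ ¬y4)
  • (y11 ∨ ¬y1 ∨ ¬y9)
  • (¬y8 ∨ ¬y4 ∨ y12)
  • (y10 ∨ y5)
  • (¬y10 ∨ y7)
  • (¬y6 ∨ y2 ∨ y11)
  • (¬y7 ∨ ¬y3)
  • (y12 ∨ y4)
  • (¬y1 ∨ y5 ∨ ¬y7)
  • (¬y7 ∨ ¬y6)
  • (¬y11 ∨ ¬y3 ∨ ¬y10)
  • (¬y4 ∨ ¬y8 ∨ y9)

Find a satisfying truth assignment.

y1=T  y2=T  y3=T  y4=T  y5=T  y6=T  y7=F  y8=F  y9=F  y10=F  y11=T  y12=T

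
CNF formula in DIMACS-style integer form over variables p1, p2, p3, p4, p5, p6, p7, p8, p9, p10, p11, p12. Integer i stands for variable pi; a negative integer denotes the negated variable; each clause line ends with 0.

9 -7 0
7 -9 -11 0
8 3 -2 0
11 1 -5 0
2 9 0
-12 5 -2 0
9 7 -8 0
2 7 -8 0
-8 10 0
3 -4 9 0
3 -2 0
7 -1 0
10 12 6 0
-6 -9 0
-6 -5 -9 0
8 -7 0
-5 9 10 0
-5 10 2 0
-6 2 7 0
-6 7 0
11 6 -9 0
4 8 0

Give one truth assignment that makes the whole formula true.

p1 = False, p2 = False, p3 = False, p4 = True, p5 = True, p6 = False, p7 = True, p8 = True, p9 = True, p10 = True, p11 = True, p12 = True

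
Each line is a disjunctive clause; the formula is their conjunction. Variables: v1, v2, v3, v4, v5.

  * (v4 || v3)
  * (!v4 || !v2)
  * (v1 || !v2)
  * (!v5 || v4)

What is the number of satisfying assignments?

Split on v4, then v2.
  v4=T, v2=T: a clause becomes empty — 0.
  v4=T, v2=F: v1, v3, v5 free → 2^3 = 8.
  v4=F, v2=T: remaining (v1,v3,v5) ∈ {(T,T,F)} — 1.
  v4=F, v2=F: remaining (v1,v3,v5) ∈ {(F,T,F); (T,T,F)} — 2.
Total: 0 + 8 + 1 + 2 = 11.

11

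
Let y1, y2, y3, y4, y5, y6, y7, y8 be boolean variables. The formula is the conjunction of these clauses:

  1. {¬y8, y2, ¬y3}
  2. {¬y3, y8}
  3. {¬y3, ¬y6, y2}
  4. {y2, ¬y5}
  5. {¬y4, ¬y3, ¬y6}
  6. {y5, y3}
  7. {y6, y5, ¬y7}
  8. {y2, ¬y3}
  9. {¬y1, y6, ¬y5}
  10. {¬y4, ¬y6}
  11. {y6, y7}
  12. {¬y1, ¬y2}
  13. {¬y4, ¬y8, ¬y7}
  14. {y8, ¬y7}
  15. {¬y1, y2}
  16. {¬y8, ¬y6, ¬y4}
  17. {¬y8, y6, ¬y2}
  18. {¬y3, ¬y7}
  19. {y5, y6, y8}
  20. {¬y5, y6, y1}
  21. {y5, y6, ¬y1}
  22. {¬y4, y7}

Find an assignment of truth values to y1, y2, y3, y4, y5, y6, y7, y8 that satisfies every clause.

y1=False, y2=True, y3=False, y4=False, y5=True, y6=True, y7=False, y8=True

Check each clause:
  1. {¬y3, y2, ¬y8} — y2 is true.
  2. {¬y3, y8} — y8 is true.
  3. {y2, ¬y6, ¬y3} — y2 is true.
  4. {y2, ¬y5} — y2 is true.
  5. {¬y6, ¬y3, ¬y4} — ¬y4 is true.
  6. {y3, y5} — y5 is true.
  7. {¬y7, y5, y6} — ¬y7 is true.
  8. {¬y3, y2} — y2 is true.
  9. {y6, ¬y5, ¬y1} — y6 is true.
  10. {¬y6, ¬y4} — ¬y4 is true.
  11. {y7, y6} — y6 is true.
  12. {¬y2, ¬y1} — ¬y1 is true.
  13. {¬y8, ¬y7, ¬y4} — ¬y7 is true.
  14. {¬y7, y8} — y8 is true.
  15. {y2, ¬y1} — y2 is true.
  16. {¬y4, ¬y8, ¬y6} — ¬y4 is true.
  17. {y6, ¬y2, ¬y8} — y6 is true.
  18. {¬y3, ¬y7} — ¬y7 is true.
  19. {y5, y8, y6} — y8 is true.
  20. {¬y5, y6, y1} — y6 is true.
  21. {y5, ¬y1, y6} — y5 is true.
  22. {y7, ¬y4} — ¬y4 is true.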